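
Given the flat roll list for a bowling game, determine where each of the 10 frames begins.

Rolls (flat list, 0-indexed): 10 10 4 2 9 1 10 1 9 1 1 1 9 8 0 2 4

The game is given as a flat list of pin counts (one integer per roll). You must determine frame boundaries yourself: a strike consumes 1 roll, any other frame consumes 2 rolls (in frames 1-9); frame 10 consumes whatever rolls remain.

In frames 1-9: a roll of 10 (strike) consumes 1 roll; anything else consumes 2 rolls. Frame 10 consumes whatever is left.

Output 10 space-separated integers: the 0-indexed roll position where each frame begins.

Frame 1 starts at roll index 0: roll=10 (strike), consumes 1 roll
Frame 2 starts at roll index 1: roll=10 (strike), consumes 1 roll
Frame 3 starts at roll index 2: rolls=4,2 (sum=6), consumes 2 rolls
Frame 4 starts at roll index 4: rolls=9,1 (sum=10), consumes 2 rolls
Frame 5 starts at roll index 6: roll=10 (strike), consumes 1 roll
Frame 6 starts at roll index 7: rolls=1,9 (sum=10), consumes 2 rolls
Frame 7 starts at roll index 9: rolls=1,1 (sum=2), consumes 2 rolls
Frame 8 starts at roll index 11: rolls=1,9 (sum=10), consumes 2 rolls
Frame 9 starts at roll index 13: rolls=8,0 (sum=8), consumes 2 rolls
Frame 10 starts at roll index 15: 2 remaining rolls

Answer: 0 1 2 4 6 7 9 11 13 15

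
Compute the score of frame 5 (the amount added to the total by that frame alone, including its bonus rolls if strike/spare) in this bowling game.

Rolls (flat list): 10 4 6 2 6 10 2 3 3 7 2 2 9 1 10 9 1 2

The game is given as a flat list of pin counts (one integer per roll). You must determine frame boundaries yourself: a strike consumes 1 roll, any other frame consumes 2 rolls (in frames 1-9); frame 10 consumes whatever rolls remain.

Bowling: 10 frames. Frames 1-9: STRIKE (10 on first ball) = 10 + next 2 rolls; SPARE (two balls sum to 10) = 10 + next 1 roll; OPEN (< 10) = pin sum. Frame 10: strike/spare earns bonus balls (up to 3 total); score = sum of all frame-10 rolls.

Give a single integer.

Answer: 5

Derivation:
Frame 1: STRIKE. 10 + next two rolls (4+6) = 20. Cumulative: 20
Frame 2: SPARE (4+6=10). 10 + next roll (2) = 12. Cumulative: 32
Frame 3: OPEN (2+6=8). Cumulative: 40
Frame 4: STRIKE. 10 + next two rolls (2+3) = 15. Cumulative: 55
Frame 5: OPEN (2+3=5). Cumulative: 60
Frame 6: SPARE (3+7=10). 10 + next roll (2) = 12. Cumulative: 72
Frame 7: OPEN (2+2=4). Cumulative: 76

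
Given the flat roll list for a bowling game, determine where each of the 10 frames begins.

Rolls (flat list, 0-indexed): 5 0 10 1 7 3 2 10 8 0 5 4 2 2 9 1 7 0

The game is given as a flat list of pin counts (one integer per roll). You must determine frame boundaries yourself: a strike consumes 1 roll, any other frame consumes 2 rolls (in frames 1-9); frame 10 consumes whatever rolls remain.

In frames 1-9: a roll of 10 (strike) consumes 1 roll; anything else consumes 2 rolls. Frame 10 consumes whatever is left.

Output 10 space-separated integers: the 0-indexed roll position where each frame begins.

Frame 1 starts at roll index 0: rolls=5,0 (sum=5), consumes 2 rolls
Frame 2 starts at roll index 2: roll=10 (strike), consumes 1 roll
Frame 3 starts at roll index 3: rolls=1,7 (sum=8), consumes 2 rolls
Frame 4 starts at roll index 5: rolls=3,2 (sum=5), consumes 2 rolls
Frame 5 starts at roll index 7: roll=10 (strike), consumes 1 roll
Frame 6 starts at roll index 8: rolls=8,0 (sum=8), consumes 2 rolls
Frame 7 starts at roll index 10: rolls=5,4 (sum=9), consumes 2 rolls
Frame 8 starts at roll index 12: rolls=2,2 (sum=4), consumes 2 rolls
Frame 9 starts at roll index 14: rolls=9,1 (sum=10), consumes 2 rolls
Frame 10 starts at roll index 16: 2 remaining rolls

Answer: 0 2 3 5 7 8 10 12 14 16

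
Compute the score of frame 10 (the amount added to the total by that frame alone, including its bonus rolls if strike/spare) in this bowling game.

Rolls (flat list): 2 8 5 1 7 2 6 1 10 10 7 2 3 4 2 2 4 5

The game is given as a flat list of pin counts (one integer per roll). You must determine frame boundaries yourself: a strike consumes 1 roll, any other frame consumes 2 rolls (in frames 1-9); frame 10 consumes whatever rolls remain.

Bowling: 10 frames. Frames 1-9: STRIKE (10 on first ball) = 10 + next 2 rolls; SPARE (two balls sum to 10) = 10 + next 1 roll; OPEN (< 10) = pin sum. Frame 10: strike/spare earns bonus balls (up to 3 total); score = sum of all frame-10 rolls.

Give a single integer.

Frame 1: SPARE (2+8=10). 10 + next roll (5) = 15. Cumulative: 15
Frame 2: OPEN (5+1=6). Cumulative: 21
Frame 3: OPEN (7+2=9). Cumulative: 30
Frame 4: OPEN (6+1=7). Cumulative: 37
Frame 5: STRIKE. 10 + next two rolls (10+7) = 27. Cumulative: 64
Frame 6: STRIKE. 10 + next two rolls (7+2) = 19. Cumulative: 83
Frame 7: OPEN (7+2=9). Cumulative: 92
Frame 8: OPEN (3+4=7). Cumulative: 99
Frame 9: OPEN (2+2=4). Cumulative: 103
Frame 10: OPEN. Sum of all frame-10 rolls (4+5) = 9. Cumulative: 112

Answer: 9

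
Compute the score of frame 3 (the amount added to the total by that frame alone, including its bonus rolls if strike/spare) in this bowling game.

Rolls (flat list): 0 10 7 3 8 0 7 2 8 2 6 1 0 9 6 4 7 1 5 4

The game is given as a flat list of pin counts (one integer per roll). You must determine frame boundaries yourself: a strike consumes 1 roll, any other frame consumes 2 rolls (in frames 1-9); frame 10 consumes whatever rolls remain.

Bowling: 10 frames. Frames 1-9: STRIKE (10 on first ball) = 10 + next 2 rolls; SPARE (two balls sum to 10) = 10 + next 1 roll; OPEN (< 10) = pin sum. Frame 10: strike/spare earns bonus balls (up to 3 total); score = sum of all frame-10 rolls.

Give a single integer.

Frame 1: SPARE (0+10=10). 10 + next roll (7) = 17. Cumulative: 17
Frame 2: SPARE (7+3=10). 10 + next roll (8) = 18. Cumulative: 35
Frame 3: OPEN (8+0=8). Cumulative: 43
Frame 4: OPEN (7+2=9). Cumulative: 52
Frame 5: SPARE (8+2=10). 10 + next roll (6) = 16. Cumulative: 68

Answer: 8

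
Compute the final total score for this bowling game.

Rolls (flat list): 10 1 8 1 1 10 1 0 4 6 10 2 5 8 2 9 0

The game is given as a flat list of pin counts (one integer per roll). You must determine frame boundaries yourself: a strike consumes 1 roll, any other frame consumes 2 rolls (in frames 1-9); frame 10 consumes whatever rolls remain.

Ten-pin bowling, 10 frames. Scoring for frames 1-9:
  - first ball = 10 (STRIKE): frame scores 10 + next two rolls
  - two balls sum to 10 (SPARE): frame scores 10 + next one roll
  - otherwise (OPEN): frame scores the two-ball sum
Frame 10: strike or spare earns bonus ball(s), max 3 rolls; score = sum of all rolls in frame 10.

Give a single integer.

Answer: 114

Derivation:
Frame 1: STRIKE. 10 + next two rolls (1+8) = 19. Cumulative: 19
Frame 2: OPEN (1+8=9). Cumulative: 28
Frame 3: OPEN (1+1=2). Cumulative: 30
Frame 4: STRIKE. 10 + next two rolls (1+0) = 11. Cumulative: 41
Frame 5: OPEN (1+0=1). Cumulative: 42
Frame 6: SPARE (4+6=10). 10 + next roll (10) = 20. Cumulative: 62
Frame 7: STRIKE. 10 + next two rolls (2+5) = 17. Cumulative: 79
Frame 8: OPEN (2+5=7). Cumulative: 86
Frame 9: SPARE (8+2=10). 10 + next roll (9) = 19. Cumulative: 105
Frame 10: OPEN. Sum of all frame-10 rolls (9+0) = 9. Cumulative: 114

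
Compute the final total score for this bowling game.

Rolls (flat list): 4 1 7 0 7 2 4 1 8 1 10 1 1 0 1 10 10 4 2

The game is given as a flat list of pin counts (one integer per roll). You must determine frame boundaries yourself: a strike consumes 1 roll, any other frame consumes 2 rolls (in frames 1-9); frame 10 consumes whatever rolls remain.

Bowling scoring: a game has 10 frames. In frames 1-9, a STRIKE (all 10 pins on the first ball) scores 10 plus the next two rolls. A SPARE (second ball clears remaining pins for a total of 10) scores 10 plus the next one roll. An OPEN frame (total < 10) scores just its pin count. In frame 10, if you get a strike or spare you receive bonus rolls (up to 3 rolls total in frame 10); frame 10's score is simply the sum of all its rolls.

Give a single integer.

Answer: 90

Derivation:
Frame 1: OPEN (4+1=5). Cumulative: 5
Frame 2: OPEN (7+0=7). Cumulative: 12
Frame 3: OPEN (7+2=9). Cumulative: 21
Frame 4: OPEN (4+1=5). Cumulative: 26
Frame 5: OPEN (8+1=9). Cumulative: 35
Frame 6: STRIKE. 10 + next two rolls (1+1) = 12. Cumulative: 47
Frame 7: OPEN (1+1=2). Cumulative: 49
Frame 8: OPEN (0+1=1). Cumulative: 50
Frame 9: STRIKE. 10 + next two rolls (10+4) = 24. Cumulative: 74
Frame 10: STRIKE. Sum of all frame-10 rolls (10+4+2) = 16. Cumulative: 90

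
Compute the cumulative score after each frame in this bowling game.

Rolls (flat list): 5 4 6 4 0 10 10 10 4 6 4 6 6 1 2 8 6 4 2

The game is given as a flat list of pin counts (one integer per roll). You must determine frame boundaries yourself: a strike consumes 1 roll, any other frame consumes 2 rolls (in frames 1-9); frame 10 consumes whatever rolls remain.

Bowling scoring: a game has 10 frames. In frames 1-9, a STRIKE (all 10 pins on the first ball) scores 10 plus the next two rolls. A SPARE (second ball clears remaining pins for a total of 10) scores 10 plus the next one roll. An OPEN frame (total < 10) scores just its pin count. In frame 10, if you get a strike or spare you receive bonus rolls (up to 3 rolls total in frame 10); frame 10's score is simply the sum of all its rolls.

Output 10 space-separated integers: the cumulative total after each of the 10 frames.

Answer: 9 19 39 63 83 97 113 120 136 148

Derivation:
Frame 1: OPEN (5+4=9). Cumulative: 9
Frame 2: SPARE (6+4=10). 10 + next roll (0) = 10. Cumulative: 19
Frame 3: SPARE (0+10=10). 10 + next roll (10) = 20. Cumulative: 39
Frame 4: STRIKE. 10 + next two rolls (10+4) = 24. Cumulative: 63
Frame 5: STRIKE. 10 + next two rolls (4+6) = 20. Cumulative: 83
Frame 6: SPARE (4+6=10). 10 + next roll (4) = 14. Cumulative: 97
Frame 7: SPARE (4+6=10). 10 + next roll (6) = 16. Cumulative: 113
Frame 8: OPEN (6+1=7). Cumulative: 120
Frame 9: SPARE (2+8=10). 10 + next roll (6) = 16. Cumulative: 136
Frame 10: SPARE. Sum of all frame-10 rolls (6+4+2) = 12. Cumulative: 148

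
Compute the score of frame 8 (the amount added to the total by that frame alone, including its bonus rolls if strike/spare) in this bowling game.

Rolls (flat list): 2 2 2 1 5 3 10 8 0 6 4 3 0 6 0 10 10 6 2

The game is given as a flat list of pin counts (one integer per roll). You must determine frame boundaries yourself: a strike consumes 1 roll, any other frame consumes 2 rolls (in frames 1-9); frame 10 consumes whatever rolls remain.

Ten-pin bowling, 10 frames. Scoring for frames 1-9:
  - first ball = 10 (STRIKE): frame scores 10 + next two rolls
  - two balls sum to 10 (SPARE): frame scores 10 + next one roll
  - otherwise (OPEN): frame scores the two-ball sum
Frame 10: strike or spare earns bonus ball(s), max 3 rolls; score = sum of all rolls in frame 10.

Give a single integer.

Frame 1: OPEN (2+2=4). Cumulative: 4
Frame 2: OPEN (2+1=3). Cumulative: 7
Frame 3: OPEN (5+3=8). Cumulative: 15
Frame 4: STRIKE. 10 + next two rolls (8+0) = 18. Cumulative: 33
Frame 5: OPEN (8+0=8). Cumulative: 41
Frame 6: SPARE (6+4=10). 10 + next roll (3) = 13. Cumulative: 54
Frame 7: OPEN (3+0=3). Cumulative: 57
Frame 8: OPEN (6+0=6). Cumulative: 63
Frame 9: STRIKE. 10 + next two rolls (10+6) = 26. Cumulative: 89
Frame 10: STRIKE. Sum of all frame-10 rolls (10+6+2) = 18. Cumulative: 107

Answer: 6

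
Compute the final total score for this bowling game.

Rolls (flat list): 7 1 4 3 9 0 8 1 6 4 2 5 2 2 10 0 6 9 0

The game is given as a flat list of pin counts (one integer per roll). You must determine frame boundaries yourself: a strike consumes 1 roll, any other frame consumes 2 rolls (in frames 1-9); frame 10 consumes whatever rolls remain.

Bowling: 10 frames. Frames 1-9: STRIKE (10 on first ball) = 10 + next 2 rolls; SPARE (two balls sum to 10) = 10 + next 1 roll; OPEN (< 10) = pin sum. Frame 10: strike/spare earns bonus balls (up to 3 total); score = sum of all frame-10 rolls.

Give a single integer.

Answer: 87

Derivation:
Frame 1: OPEN (7+1=8). Cumulative: 8
Frame 2: OPEN (4+3=7). Cumulative: 15
Frame 3: OPEN (9+0=9). Cumulative: 24
Frame 4: OPEN (8+1=9). Cumulative: 33
Frame 5: SPARE (6+4=10). 10 + next roll (2) = 12. Cumulative: 45
Frame 6: OPEN (2+5=7). Cumulative: 52
Frame 7: OPEN (2+2=4). Cumulative: 56
Frame 8: STRIKE. 10 + next two rolls (0+6) = 16. Cumulative: 72
Frame 9: OPEN (0+6=6). Cumulative: 78
Frame 10: OPEN. Sum of all frame-10 rolls (9+0) = 9. Cumulative: 87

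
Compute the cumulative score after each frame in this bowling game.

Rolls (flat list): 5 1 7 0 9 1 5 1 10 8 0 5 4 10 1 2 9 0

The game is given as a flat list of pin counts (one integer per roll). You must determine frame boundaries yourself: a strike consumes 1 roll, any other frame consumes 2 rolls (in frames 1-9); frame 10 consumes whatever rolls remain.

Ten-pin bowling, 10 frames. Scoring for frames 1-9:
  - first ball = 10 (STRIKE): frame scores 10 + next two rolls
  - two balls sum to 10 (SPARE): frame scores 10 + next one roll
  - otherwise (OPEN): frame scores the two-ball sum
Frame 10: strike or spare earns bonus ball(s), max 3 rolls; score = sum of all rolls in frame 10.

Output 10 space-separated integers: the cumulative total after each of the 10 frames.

Answer: 6 13 28 34 52 60 69 82 85 94

Derivation:
Frame 1: OPEN (5+1=6). Cumulative: 6
Frame 2: OPEN (7+0=7). Cumulative: 13
Frame 3: SPARE (9+1=10). 10 + next roll (5) = 15. Cumulative: 28
Frame 4: OPEN (5+1=6). Cumulative: 34
Frame 5: STRIKE. 10 + next two rolls (8+0) = 18. Cumulative: 52
Frame 6: OPEN (8+0=8). Cumulative: 60
Frame 7: OPEN (5+4=9). Cumulative: 69
Frame 8: STRIKE. 10 + next two rolls (1+2) = 13. Cumulative: 82
Frame 9: OPEN (1+2=3). Cumulative: 85
Frame 10: OPEN. Sum of all frame-10 rolls (9+0) = 9. Cumulative: 94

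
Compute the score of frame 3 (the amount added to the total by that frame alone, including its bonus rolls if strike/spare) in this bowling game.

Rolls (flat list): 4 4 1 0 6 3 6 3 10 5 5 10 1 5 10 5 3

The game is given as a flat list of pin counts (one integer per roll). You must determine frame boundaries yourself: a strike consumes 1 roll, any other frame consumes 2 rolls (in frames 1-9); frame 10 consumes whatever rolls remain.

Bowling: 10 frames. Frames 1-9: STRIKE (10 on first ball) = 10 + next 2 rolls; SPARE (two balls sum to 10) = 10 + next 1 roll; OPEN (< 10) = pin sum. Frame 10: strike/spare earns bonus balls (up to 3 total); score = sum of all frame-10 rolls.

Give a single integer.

Frame 1: OPEN (4+4=8). Cumulative: 8
Frame 2: OPEN (1+0=1). Cumulative: 9
Frame 3: OPEN (6+3=9). Cumulative: 18
Frame 4: OPEN (6+3=9). Cumulative: 27
Frame 5: STRIKE. 10 + next two rolls (5+5) = 20. Cumulative: 47

Answer: 9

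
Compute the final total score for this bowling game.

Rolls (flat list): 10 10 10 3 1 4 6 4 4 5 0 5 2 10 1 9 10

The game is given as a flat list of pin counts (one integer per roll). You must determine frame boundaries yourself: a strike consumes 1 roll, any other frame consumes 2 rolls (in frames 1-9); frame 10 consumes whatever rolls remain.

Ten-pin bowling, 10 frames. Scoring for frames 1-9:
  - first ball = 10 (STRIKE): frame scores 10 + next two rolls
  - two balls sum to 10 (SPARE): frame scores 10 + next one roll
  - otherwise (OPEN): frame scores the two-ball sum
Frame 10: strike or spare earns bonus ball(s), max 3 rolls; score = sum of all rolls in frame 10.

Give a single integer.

Answer: 145

Derivation:
Frame 1: STRIKE. 10 + next two rolls (10+10) = 30. Cumulative: 30
Frame 2: STRIKE. 10 + next two rolls (10+3) = 23. Cumulative: 53
Frame 3: STRIKE. 10 + next two rolls (3+1) = 14. Cumulative: 67
Frame 4: OPEN (3+1=4). Cumulative: 71
Frame 5: SPARE (4+6=10). 10 + next roll (4) = 14. Cumulative: 85
Frame 6: OPEN (4+4=8). Cumulative: 93
Frame 7: OPEN (5+0=5). Cumulative: 98
Frame 8: OPEN (5+2=7). Cumulative: 105
Frame 9: STRIKE. 10 + next two rolls (1+9) = 20. Cumulative: 125
Frame 10: SPARE. Sum of all frame-10 rolls (1+9+10) = 20. Cumulative: 145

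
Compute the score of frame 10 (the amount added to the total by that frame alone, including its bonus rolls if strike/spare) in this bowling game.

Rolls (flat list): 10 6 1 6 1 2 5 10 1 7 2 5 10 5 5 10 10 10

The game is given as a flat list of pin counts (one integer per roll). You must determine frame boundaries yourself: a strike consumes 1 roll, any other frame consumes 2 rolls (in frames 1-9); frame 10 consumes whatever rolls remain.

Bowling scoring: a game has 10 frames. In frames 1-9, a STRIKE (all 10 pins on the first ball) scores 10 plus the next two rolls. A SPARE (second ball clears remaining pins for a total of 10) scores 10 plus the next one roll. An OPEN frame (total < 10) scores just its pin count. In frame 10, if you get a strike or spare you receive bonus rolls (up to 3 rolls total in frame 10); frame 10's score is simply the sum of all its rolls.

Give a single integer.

Answer: 30

Derivation:
Frame 1: STRIKE. 10 + next two rolls (6+1) = 17. Cumulative: 17
Frame 2: OPEN (6+1=7). Cumulative: 24
Frame 3: OPEN (6+1=7). Cumulative: 31
Frame 4: OPEN (2+5=7). Cumulative: 38
Frame 5: STRIKE. 10 + next two rolls (1+7) = 18. Cumulative: 56
Frame 6: OPEN (1+7=8). Cumulative: 64
Frame 7: OPEN (2+5=7). Cumulative: 71
Frame 8: STRIKE. 10 + next two rolls (5+5) = 20. Cumulative: 91
Frame 9: SPARE (5+5=10). 10 + next roll (10) = 20. Cumulative: 111
Frame 10: STRIKE. Sum of all frame-10 rolls (10+10+10) = 30. Cumulative: 141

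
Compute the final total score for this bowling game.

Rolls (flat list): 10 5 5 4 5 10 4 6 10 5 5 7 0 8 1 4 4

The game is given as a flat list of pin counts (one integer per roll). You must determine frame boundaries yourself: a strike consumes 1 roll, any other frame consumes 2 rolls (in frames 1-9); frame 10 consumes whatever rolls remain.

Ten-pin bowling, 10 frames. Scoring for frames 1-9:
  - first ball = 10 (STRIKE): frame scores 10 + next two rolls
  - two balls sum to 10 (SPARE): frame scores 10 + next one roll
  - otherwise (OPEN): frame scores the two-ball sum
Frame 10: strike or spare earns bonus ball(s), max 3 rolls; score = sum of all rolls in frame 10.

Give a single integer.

Answer: 144

Derivation:
Frame 1: STRIKE. 10 + next two rolls (5+5) = 20. Cumulative: 20
Frame 2: SPARE (5+5=10). 10 + next roll (4) = 14. Cumulative: 34
Frame 3: OPEN (4+5=9). Cumulative: 43
Frame 4: STRIKE. 10 + next two rolls (4+6) = 20. Cumulative: 63
Frame 5: SPARE (4+6=10). 10 + next roll (10) = 20. Cumulative: 83
Frame 6: STRIKE. 10 + next two rolls (5+5) = 20. Cumulative: 103
Frame 7: SPARE (5+5=10). 10 + next roll (7) = 17. Cumulative: 120
Frame 8: OPEN (7+0=7). Cumulative: 127
Frame 9: OPEN (8+1=9). Cumulative: 136
Frame 10: OPEN. Sum of all frame-10 rolls (4+4) = 8. Cumulative: 144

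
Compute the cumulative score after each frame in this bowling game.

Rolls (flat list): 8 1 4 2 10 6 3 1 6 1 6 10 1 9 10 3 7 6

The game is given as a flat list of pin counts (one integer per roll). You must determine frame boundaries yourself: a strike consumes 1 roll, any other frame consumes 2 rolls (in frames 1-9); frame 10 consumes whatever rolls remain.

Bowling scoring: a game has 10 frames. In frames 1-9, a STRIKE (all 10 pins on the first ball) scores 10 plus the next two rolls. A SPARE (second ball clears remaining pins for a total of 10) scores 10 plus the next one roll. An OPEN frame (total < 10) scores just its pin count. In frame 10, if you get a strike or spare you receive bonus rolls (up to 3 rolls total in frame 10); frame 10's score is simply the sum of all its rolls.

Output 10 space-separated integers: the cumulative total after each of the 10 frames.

Frame 1: OPEN (8+1=9). Cumulative: 9
Frame 2: OPEN (4+2=6). Cumulative: 15
Frame 3: STRIKE. 10 + next two rolls (6+3) = 19. Cumulative: 34
Frame 4: OPEN (6+3=9). Cumulative: 43
Frame 5: OPEN (1+6=7). Cumulative: 50
Frame 6: OPEN (1+6=7). Cumulative: 57
Frame 7: STRIKE. 10 + next two rolls (1+9) = 20. Cumulative: 77
Frame 8: SPARE (1+9=10). 10 + next roll (10) = 20. Cumulative: 97
Frame 9: STRIKE. 10 + next two rolls (3+7) = 20. Cumulative: 117
Frame 10: SPARE. Sum of all frame-10 rolls (3+7+6) = 16. Cumulative: 133

Answer: 9 15 34 43 50 57 77 97 117 133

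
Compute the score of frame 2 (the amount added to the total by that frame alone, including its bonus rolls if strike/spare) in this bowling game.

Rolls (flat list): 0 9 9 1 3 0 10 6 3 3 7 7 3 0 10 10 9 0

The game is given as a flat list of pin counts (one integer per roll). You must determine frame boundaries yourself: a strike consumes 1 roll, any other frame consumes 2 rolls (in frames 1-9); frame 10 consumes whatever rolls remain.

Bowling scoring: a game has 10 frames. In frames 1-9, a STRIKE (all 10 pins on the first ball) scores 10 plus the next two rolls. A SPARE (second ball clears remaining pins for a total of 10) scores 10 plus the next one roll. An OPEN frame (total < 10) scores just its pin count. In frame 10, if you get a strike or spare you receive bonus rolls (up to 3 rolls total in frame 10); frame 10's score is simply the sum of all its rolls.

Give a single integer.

Frame 1: OPEN (0+9=9). Cumulative: 9
Frame 2: SPARE (9+1=10). 10 + next roll (3) = 13. Cumulative: 22
Frame 3: OPEN (3+0=3). Cumulative: 25
Frame 4: STRIKE. 10 + next two rolls (6+3) = 19. Cumulative: 44

Answer: 13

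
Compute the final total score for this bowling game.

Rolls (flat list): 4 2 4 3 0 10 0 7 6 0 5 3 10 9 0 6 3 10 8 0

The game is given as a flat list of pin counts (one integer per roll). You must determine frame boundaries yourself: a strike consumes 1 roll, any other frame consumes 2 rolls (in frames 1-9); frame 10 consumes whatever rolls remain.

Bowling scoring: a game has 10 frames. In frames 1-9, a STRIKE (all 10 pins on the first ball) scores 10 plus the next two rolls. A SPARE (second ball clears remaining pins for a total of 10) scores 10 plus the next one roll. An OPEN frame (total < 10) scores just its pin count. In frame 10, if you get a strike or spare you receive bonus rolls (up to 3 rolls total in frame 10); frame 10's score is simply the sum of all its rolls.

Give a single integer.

Answer: 99

Derivation:
Frame 1: OPEN (4+2=6). Cumulative: 6
Frame 2: OPEN (4+3=7). Cumulative: 13
Frame 3: SPARE (0+10=10). 10 + next roll (0) = 10. Cumulative: 23
Frame 4: OPEN (0+7=7). Cumulative: 30
Frame 5: OPEN (6+0=6). Cumulative: 36
Frame 6: OPEN (5+3=8). Cumulative: 44
Frame 7: STRIKE. 10 + next two rolls (9+0) = 19. Cumulative: 63
Frame 8: OPEN (9+0=9). Cumulative: 72
Frame 9: OPEN (6+3=9). Cumulative: 81
Frame 10: STRIKE. Sum of all frame-10 rolls (10+8+0) = 18. Cumulative: 99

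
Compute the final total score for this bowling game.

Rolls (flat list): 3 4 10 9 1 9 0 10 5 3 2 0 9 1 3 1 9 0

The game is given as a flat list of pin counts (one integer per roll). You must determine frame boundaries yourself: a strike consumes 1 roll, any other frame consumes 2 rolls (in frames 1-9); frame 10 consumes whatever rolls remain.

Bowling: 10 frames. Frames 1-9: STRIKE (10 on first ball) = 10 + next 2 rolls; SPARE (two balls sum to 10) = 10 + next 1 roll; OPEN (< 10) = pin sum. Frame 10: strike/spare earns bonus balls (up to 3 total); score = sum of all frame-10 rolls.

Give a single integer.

Frame 1: OPEN (3+4=7). Cumulative: 7
Frame 2: STRIKE. 10 + next two rolls (9+1) = 20. Cumulative: 27
Frame 3: SPARE (9+1=10). 10 + next roll (9) = 19. Cumulative: 46
Frame 4: OPEN (9+0=9). Cumulative: 55
Frame 5: STRIKE. 10 + next two rolls (5+3) = 18. Cumulative: 73
Frame 6: OPEN (5+3=8). Cumulative: 81
Frame 7: OPEN (2+0=2). Cumulative: 83
Frame 8: SPARE (9+1=10). 10 + next roll (3) = 13. Cumulative: 96
Frame 9: OPEN (3+1=4). Cumulative: 100
Frame 10: OPEN. Sum of all frame-10 rolls (9+0) = 9. Cumulative: 109

Answer: 109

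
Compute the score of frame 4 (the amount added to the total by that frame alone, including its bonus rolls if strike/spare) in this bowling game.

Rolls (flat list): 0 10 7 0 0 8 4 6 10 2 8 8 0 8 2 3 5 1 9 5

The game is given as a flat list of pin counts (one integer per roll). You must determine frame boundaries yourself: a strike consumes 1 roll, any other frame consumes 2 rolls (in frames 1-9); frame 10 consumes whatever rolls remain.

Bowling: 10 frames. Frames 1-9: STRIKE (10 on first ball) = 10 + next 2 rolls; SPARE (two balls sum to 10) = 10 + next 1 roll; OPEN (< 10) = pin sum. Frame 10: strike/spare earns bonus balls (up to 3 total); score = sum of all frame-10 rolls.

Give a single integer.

Answer: 20

Derivation:
Frame 1: SPARE (0+10=10). 10 + next roll (7) = 17. Cumulative: 17
Frame 2: OPEN (7+0=7). Cumulative: 24
Frame 3: OPEN (0+8=8). Cumulative: 32
Frame 4: SPARE (4+6=10). 10 + next roll (10) = 20. Cumulative: 52
Frame 5: STRIKE. 10 + next two rolls (2+8) = 20. Cumulative: 72
Frame 6: SPARE (2+8=10). 10 + next roll (8) = 18. Cumulative: 90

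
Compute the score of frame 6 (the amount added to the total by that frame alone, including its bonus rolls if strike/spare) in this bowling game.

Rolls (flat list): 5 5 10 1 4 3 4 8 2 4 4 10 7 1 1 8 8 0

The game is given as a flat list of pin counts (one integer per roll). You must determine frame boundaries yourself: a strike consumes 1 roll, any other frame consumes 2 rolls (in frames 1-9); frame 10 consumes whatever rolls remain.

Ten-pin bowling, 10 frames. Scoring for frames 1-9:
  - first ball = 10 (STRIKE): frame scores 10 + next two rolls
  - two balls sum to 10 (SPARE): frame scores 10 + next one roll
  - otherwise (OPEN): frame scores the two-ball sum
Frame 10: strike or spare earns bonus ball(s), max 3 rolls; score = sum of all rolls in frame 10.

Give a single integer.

Frame 1: SPARE (5+5=10). 10 + next roll (10) = 20. Cumulative: 20
Frame 2: STRIKE. 10 + next two rolls (1+4) = 15. Cumulative: 35
Frame 3: OPEN (1+4=5). Cumulative: 40
Frame 4: OPEN (3+4=7). Cumulative: 47
Frame 5: SPARE (8+2=10). 10 + next roll (4) = 14. Cumulative: 61
Frame 6: OPEN (4+4=8). Cumulative: 69
Frame 7: STRIKE. 10 + next two rolls (7+1) = 18. Cumulative: 87
Frame 8: OPEN (7+1=8). Cumulative: 95

Answer: 8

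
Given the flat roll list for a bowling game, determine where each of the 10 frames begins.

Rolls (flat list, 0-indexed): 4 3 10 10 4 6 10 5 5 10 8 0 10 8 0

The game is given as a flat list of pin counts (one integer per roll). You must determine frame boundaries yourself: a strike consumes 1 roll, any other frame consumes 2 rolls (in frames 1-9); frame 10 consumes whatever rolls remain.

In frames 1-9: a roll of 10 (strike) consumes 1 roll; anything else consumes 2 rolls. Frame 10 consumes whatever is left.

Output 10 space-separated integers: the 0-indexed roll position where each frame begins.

Answer: 0 2 3 4 6 7 9 10 12 13

Derivation:
Frame 1 starts at roll index 0: rolls=4,3 (sum=7), consumes 2 rolls
Frame 2 starts at roll index 2: roll=10 (strike), consumes 1 roll
Frame 3 starts at roll index 3: roll=10 (strike), consumes 1 roll
Frame 4 starts at roll index 4: rolls=4,6 (sum=10), consumes 2 rolls
Frame 5 starts at roll index 6: roll=10 (strike), consumes 1 roll
Frame 6 starts at roll index 7: rolls=5,5 (sum=10), consumes 2 rolls
Frame 7 starts at roll index 9: roll=10 (strike), consumes 1 roll
Frame 8 starts at roll index 10: rolls=8,0 (sum=8), consumes 2 rolls
Frame 9 starts at roll index 12: roll=10 (strike), consumes 1 roll
Frame 10 starts at roll index 13: 2 remaining rolls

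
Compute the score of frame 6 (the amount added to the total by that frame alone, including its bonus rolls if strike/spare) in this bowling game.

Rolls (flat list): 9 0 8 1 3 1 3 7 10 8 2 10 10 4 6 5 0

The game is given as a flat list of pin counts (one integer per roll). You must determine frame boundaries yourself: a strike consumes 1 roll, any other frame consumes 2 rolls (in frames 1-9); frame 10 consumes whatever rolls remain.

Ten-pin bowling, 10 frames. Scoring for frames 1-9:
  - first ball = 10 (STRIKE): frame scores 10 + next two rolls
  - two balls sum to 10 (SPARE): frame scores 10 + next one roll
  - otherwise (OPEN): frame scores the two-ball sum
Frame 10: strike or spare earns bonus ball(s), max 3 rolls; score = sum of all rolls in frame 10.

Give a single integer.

Frame 1: OPEN (9+0=9). Cumulative: 9
Frame 2: OPEN (8+1=9). Cumulative: 18
Frame 3: OPEN (3+1=4). Cumulative: 22
Frame 4: SPARE (3+7=10). 10 + next roll (10) = 20. Cumulative: 42
Frame 5: STRIKE. 10 + next two rolls (8+2) = 20. Cumulative: 62
Frame 6: SPARE (8+2=10). 10 + next roll (10) = 20. Cumulative: 82
Frame 7: STRIKE. 10 + next two rolls (10+4) = 24. Cumulative: 106
Frame 8: STRIKE. 10 + next two rolls (4+6) = 20. Cumulative: 126

Answer: 20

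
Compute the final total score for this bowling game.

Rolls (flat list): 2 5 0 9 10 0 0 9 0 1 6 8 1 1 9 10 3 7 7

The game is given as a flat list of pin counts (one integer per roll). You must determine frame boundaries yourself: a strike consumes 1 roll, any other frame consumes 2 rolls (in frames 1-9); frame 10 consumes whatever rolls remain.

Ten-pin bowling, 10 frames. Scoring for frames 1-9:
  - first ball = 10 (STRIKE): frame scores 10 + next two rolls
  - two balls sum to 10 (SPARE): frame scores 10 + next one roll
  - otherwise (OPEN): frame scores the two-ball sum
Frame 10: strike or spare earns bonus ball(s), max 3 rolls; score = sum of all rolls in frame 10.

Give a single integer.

Answer: 108

Derivation:
Frame 1: OPEN (2+5=7). Cumulative: 7
Frame 2: OPEN (0+9=9). Cumulative: 16
Frame 3: STRIKE. 10 + next two rolls (0+0) = 10. Cumulative: 26
Frame 4: OPEN (0+0=0). Cumulative: 26
Frame 5: OPEN (9+0=9). Cumulative: 35
Frame 6: OPEN (1+6=7). Cumulative: 42
Frame 7: OPEN (8+1=9). Cumulative: 51
Frame 8: SPARE (1+9=10). 10 + next roll (10) = 20. Cumulative: 71
Frame 9: STRIKE. 10 + next two rolls (3+7) = 20. Cumulative: 91
Frame 10: SPARE. Sum of all frame-10 rolls (3+7+7) = 17. Cumulative: 108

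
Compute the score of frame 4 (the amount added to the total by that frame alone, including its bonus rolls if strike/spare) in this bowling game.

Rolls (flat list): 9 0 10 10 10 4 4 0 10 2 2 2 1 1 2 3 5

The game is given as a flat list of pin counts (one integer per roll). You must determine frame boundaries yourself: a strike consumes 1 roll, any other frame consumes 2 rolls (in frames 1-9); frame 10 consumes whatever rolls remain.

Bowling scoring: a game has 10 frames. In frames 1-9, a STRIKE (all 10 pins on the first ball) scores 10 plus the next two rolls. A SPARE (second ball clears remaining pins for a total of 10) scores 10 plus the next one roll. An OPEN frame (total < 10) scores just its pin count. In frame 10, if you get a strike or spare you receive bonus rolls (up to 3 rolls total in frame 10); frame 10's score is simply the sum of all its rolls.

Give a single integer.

Frame 1: OPEN (9+0=9). Cumulative: 9
Frame 2: STRIKE. 10 + next two rolls (10+10) = 30. Cumulative: 39
Frame 3: STRIKE. 10 + next two rolls (10+4) = 24. Cumulative: 63
Frame 4: STRIKE. 10 + next two rolls (4+4) = 18. Cumulative: 81
Frame 5: OPEN (4+4=8). Cumulative: 89
Frame 6: SPARE (0+10=10). 10 + next roll (2) = 12. Cumulative: 101

Answer: 18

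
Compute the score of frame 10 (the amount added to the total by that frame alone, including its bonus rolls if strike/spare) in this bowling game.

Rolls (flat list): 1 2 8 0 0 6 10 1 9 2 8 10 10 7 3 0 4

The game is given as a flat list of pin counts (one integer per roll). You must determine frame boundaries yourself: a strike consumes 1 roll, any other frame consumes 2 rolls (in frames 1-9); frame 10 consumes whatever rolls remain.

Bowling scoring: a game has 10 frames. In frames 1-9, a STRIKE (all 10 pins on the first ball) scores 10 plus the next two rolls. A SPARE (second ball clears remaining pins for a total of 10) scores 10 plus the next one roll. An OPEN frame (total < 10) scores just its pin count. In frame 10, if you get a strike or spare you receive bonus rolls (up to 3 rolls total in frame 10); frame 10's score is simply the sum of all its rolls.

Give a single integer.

Frame 1: OPEN (1+2=3). Cumulative: 3
Frame 2: OPEN (8+0=8). Cumulative: 11
Frame 3: OPEN (0+6=6). Cumulative: 17
Frame 4: STRIKE. 10 + next two rolls (1+9) = 20. Cumulative: 37
Frame 5: SPARE (1+9=10). 10 + next roll (2) = 12. Cumulative: 49
Frame 6: SPARE (2+8=10). 10 + next roll (10) = 20. Cumulative: 69
Frame 7: STRIKE. 10 + next two rolls (10+7) = 27. Cumulative: 96
Frame 8: STRIKE. 10 + next two rolls (7+3) = 20. Cumulative: 116
Frame 9: SPARE (7+3=10). 10 + next roll (0) = 10. Cumulative: 126
Frame 10: OPEN. Sum of all frame-10 rolls (0+4) = 4. Cumulative: 130

Answer: 4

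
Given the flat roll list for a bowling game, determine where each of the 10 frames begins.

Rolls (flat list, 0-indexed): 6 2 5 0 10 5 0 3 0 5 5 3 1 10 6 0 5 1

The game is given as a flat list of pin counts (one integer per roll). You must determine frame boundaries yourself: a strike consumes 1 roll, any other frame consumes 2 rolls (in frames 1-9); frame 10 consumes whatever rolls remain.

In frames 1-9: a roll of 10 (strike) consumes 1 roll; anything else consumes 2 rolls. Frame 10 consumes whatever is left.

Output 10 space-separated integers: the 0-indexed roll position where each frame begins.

Frame 1 starts at roll index 0: rolls=6,2 (sum=8), consumes 2 rolls
Frame 2 starts at roll index 2: rolls=5,0 (sum=5), consumes 2 rolls
Frame 3 starts at roll index 4: roll=10 (strike), consumes 1 roll
Frame 4 starts at roll index 5: rolls=5,0 (sum=5), consumes 2 rolls
Frame 5 starts at roll index 7: rolls=3,0 (sum=3), consumes 2 rolls
Frame 6 starts at roll index 9: rolls=5,5 (sum=10), consumes 2 rolls
Frame 7 starts at roll index 11: rolls=3,1 (sum=4), consumes 2 rolls
Frame 8 starts at roll index 13: roll=10 (strike), consumes 1 roll
Frame 9 starts at roll index 14: rolls=6,0 (sum=6), consumes 2 rolls
Frame 10 starts at roll index 16: 2 remaining rolls

Answer: 0 2 4 5 7 9 11 13 14 16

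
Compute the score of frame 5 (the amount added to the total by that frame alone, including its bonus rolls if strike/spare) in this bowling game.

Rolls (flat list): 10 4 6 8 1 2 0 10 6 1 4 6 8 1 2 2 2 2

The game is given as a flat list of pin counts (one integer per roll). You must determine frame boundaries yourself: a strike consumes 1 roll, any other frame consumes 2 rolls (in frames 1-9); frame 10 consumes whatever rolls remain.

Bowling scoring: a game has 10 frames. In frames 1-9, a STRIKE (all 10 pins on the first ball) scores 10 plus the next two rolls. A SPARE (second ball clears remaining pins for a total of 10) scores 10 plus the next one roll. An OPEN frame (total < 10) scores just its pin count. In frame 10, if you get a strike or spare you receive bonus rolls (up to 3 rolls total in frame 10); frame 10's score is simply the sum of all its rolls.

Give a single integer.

Frame 1: STRIKE. 10 + next two rolls (4+6) = 20. Cumulative: 20
Frame 2: SPARE (4+6=10). 10 + next roll (8) = 18. Cumulative: 38
Frame 3: OPEN (8+1=9). Cumulative: 47
Frame 4: OPEN (2+0=2). Cumulative: 49
Frame 5: STRIKE. 10 + next two rolls (6+1) = 17. Cumulative: 66
Frame 6: OPEN (6+1=7). Cumulative: 73
Frame 7: SPARE (4+6=10). 10 + next roll (8) = 18. Cumulative: 91

Answer: 17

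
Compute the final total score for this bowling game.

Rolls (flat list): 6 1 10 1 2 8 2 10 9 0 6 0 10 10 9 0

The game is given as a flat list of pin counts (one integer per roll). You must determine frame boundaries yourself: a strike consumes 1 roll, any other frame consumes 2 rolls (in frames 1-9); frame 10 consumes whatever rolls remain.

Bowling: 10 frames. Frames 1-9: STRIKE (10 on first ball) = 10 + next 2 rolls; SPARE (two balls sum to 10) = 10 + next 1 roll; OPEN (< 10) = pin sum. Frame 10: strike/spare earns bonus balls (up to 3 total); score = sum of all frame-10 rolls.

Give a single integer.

Answer: 134

Derivation:
Frame 1: OPEN (6+1=7). Cumulative: 7
Frame 2: STRIKE. 10 + next two rolls (1+2) = 13. Cumulative: 20
Frame 3: OPEN (1+2=3). Cumulative: 23
Frame 4: SPARE (8+2=10). 10 + next roll (10) = 20. Cumulative: 43
Frame 5: STRIKE. 10 + next two rolls (9+0) = 19. Cumulative: 62
Frame 6: OPEN (9+0=9). Cumulative: 71
Frame 7: OPEN (6+0=6). Cumulative: 77
Frame 8: STRIKE. 10 + next two rolls (10+9) = 29. Cumulative: 106
Frame 9: STRIKE. 10 + next two rolls (9+0) = 19. Cumulative: 125
Frame 10: OPEN. Sum of all frame-10 rolls (9+0) = 9. Cumulative: 134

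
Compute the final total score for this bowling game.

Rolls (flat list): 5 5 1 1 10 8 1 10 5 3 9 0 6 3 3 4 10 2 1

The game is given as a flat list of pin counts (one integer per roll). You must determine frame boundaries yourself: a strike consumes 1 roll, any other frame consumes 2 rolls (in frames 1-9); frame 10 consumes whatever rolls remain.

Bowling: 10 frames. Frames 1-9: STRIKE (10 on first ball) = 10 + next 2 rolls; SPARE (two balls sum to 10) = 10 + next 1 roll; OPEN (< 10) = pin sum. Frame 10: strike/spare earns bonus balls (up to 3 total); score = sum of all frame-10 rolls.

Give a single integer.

Answer: 105

Derivation:
Frame 1: SPARE (5+5=10). 10 + next roll (1) = 11. Cumulative: 11
Frame 2: OPEN (1+1=2). Cumulative: 13
Frame 3: STRIKE. 10 + next two rolls (8+1) = 19. Cumulative: 32
Frame 4: OPEN (8+1=9). Cumulative: 41
Frame 5: STRIKE. 10 + next two rolls (5+3) = 18. Cumulative: 59
Frame 6: OPEN (5+3=8). Cumulative: 67
Frame 7: OPEN (9+0=9). Cumulative: 76
Frame 8: OPEN (6+3=9). Cumulative: 85
Frame 9: OPEN (3+4=7). Cumulative: 92
Frame 10: STRIKE. Sum of all frame-10 rolls (10+2+1) = 13. Cumulative: 105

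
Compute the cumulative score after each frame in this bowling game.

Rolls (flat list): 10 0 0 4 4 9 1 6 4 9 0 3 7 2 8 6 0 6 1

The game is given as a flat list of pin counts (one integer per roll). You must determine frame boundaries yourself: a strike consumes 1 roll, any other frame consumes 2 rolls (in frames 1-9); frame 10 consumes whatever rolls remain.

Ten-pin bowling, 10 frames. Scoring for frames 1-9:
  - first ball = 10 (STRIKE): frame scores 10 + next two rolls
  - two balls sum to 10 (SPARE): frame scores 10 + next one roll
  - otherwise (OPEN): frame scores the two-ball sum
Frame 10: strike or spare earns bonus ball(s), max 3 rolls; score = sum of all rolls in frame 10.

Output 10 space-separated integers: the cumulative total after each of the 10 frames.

Answer: 10 10 18 34 53 62 74 90 96 103

Derivation:
Frame 1: STRIKE. 10 + next two rolls (0+0) = 10. Cumulative: 10
Frame 2: OPEN (0+0=0). Cumulative: 10
Frame 3: OPEN (4+4=8). Cumulative: 18
Frame 4: SPARE (9+1=10). 10 + next roll (6) = 16. Cumulative: 34
Frame 5: SPARE (6+4=10). 10 + next roll (9) = 19. Cumulative: 53
Frame 6: OPEN (9+0=9). Cumulative: 62
Frame 7: SPARE (3+7=10). 10 + next roll (2) = 12. Cumulative: 74
Frame 8: SPARE (2+8=10). 10 + next roll (6) = 16. Cumulative: 90
Frame 9: OPEN (6+0=6). Cumulative: 96
Frame 10: OPEN. Sum of all frame-10 rolls (6+1) = 7. Cumulative: 103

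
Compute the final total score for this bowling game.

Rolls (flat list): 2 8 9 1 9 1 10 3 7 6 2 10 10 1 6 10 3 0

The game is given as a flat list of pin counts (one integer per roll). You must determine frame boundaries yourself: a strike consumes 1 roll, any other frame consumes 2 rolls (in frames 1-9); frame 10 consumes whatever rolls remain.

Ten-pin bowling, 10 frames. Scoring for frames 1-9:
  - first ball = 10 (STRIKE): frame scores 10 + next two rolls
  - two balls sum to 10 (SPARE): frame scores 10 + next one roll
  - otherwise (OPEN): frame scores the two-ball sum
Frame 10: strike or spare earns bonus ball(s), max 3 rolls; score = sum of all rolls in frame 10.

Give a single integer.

Answer: 160

Derivation:
Frame 1: SPARE (2+8=10). 10 + next roll (9) = 19. Cumulative: 19
Frame 2: SPARE (9+1=10). 10 + next roll (9) = 19. Cumulative: 38
Frame 3: SPARE (9+1=10). 10 + next roll (10) = 20. Cumulative: 58
Frame 4: STRIKE. 10 + next two rolls (3+7) = 20. Cumulative: 78
Frame 5: SPARE (3+7=10). 10 + next roll (6) = 16. Cumulative: 94
Frame 6: OPEN (6+2=8). Cumulative: 102
Frame 7: STRIKE. 10 + next two rolls (10+1) = 21. Cumulative: 123
Frame 8: STRIKE. 10 + next two rolls (1+6) = 17. Cumulative: 140
Frame 9: OPEN (1+6=7). Cumulative: 147
Frame 10: STRIKE. Sum of all frame-10 rolls (10+3+0) = 13. Cumulative: 160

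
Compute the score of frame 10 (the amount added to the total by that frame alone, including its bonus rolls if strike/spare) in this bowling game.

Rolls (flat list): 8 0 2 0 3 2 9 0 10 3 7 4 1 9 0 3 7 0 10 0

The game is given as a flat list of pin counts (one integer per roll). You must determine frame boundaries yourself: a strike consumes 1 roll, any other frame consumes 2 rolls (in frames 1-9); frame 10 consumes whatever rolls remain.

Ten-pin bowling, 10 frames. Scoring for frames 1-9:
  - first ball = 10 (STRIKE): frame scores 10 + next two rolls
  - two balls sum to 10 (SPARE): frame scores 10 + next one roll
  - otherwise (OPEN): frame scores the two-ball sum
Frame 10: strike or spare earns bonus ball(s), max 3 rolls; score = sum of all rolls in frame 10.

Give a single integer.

Answer: 10

Derivation:
Frame 1: OPEN (8+0=8). Cumulative: 8
Frame 2: OPEN (2+0=2). Cumulative: 10
Frame 3: OPEN (3+2=5). Cumulative: 15
Frame 4: OPEN (9+0=9). Cumulative: 24
Frame 5: STRIKE. 10 + next two rolls (3+7) = 20. Cumulative: 44
Frame 6: SPARE (3+7=10). 10 + next roll (4) = 14. Cumulative: 58
Frame 7: OPEN (4+1=5). Cumulative: 63
Frame 8: OPEN (9+0=9). Cumulative: 72
Frame 9: SPARE (3+7=10). 10 + next roll (0) = 10. Cumulative: 82
Frame 10: SPARE. Sum of all frame-10 rolls (0+10+0) = 10. Cumulative: 92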